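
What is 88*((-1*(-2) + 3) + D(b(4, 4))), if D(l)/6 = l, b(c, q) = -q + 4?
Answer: 440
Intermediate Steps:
b(c, q) = 4 - q
D(l) = 6*l
88*((-1*(-2) + 3) + D(b(4, 4))) = 88*((-1*(-2) + 3) + 6*(4 - 1*4)) = 88*((2 + 3) + 6*(4 - 4)) = 88*(5 + 6*0) = 88*(5 + 0) = 88*5 = 440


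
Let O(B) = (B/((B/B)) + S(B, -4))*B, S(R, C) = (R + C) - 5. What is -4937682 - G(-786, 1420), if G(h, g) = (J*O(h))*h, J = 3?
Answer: 2925268746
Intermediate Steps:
S(R, C) = -5 + C + R (S(R, C) = (C + R) - 5 = -5 + C + R)
O(B) = B*(-9 + 2*B) (O(B) = (B/((B/B)) + (-5 - 4 + B))*B = (B/1 + (-9 + B))*B = (B*1 + (-9 + B))*B = (B + (-9 + B))*B = (-9 + 2*B)*B = B*(-9 + 2*B))
G(h, g) = 3*h²*(-9 + 2*h) (G(h, g) = (3*(h*(-9 + 2*h)))*h = (3*h*(-9 + 2*h))*h = 3*h²*(-9 + 2*h))
-4937682 - G(-786, 1420) = -4937682 - (-786)²*(-27 + 6*(-786)) = -4937682 - 617796*(-27 - 4716) = -4937682 - 617796*(-4743) = -4937682 - 1*(-2930206428) = -4937682 + 2930206428 = 2925268746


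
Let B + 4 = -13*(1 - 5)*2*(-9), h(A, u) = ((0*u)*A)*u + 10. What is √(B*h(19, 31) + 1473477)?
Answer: √1464077 ≈ 1210.0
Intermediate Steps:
h(A, u) = 10 (h(A, u) = (0*A)*u + 10 = 0*u + 10 = 0 + 10 = 10)
B = -940 (B = -4 - 13*(1 - 5)*2*(-9) = -4 - (-52)*2*(-9) = -4 - 13*(-8)*(-9) = -4 + 104*(-9) = -4 - 936 = -940)
√(B*h(19, 31) + 1473477) = √(-940*10 + 1473477) = √(-9400 + 1473477) = √1464077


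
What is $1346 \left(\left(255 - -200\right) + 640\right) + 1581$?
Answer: $1475451$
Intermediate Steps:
$1346 \left(\left(255 - -200\right) + 640\right) + 1581 = 1346 \left(\left(255 + 200\right) + 640\right) + 1581 = 1346 \left(455 + 640\right) + 1581 = 1346 \cdot 1095 + 1581 = 1473870 + 1581 = 1475451$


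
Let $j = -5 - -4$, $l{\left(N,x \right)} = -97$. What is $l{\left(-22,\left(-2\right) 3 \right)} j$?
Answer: $97$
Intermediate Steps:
$j = -1$ ($j = -5 + 4 = -1$)
$l{\left(-22,\left(-2\right) 3 \right)} j = \left(-97\right) \left(-1\right) = 97$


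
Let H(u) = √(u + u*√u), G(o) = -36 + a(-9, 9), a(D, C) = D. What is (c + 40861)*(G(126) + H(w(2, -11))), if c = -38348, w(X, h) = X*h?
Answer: -113085 + 2513*√(-22 - 22*I*√22) ≈ -96847.0 - 20065.0*I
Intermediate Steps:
G(o) = -45 (G(o) = -36 - 9 = -45)
H(u) = √(u + u^(3/2))
(c + 40861)*(G(126) + H(w(2, -11))) = (-38348 + 40861)*(-45 + √(2*(-11) + (2*(-11))^(3/2))) = 2513*(-45 + √(-22 + (-22)^(3/2))) = 2513*(-45 + √(-22 - 22*I*√22)) = -113085 + 2513*√(-22 - 22*I*√22)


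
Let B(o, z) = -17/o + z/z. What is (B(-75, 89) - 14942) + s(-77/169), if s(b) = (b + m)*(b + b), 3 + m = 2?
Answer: -32001415738/2142075 ≈ -14939.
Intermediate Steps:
m = -1 (m = -3 + 2 = -1)
B(o, z) = 1 - 17/o (B(o, z) = -17/o + 1 = 1 - 17/o)
s(b) = 2*b*(-1 + b) (s(b) = (b - 1)*(b + b) = (-1 + b)*(2*b) = 2*b*(-1 + b))
(B(-75, 89) - 14942) + s(-77/169) = ((-17 - 75)/(-75) - 14942) + 2*(-77/169)*(-1 - 77/169) = (-1/75*(-92) - 14942) + 2*(-77*1/169)*(-1 - 77*1/169) = (92/75 - 14942) + 2*(-77/169)*(-1 - 77/169) = -1120558/75 + 2*(-77/169)*(-246/169) = -1120558/75 + 37884/28561 = -32001415738/2142075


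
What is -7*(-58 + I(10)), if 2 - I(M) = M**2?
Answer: 1092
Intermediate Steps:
I(M) = 2 - M**2
-7*(-58 + I(10)) = -7*(-58 + (2 - 1*10**2)) = -7*(-58 + (2 - 1*100)) = -7*(-58 + (2 - 100)) = -7*(-58 - 98) = -7*(-156) = 1092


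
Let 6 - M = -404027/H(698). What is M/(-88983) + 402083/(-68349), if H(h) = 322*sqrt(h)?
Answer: -1325146729/225255521 - 404027*sqrt(698)/19999463148 ≈ -5.8834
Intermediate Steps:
M = 6 + 404027*sqrt(698)/224756 (M = 6 - (-404027)/(322*sqrt(698)) = 6 - (-404027)*sqrt(698)/224756 = 6 + 404027*sqrt(698)/224756 ≈ 53.493)
M/(-88983) + 402083/(-68349) = (6 + 404027*sqrt(698)/224756)/(-88983) + 402083/(-68349) = (6 + 404027*sqrt(698)/224756)*(-1/88983) + 402083*(-1/68349) = (-2/29661 - 404027*sqrt(698)/19999463148) - 402083/68349 = -1325146729/225255521 - 404027*sqrt(698)/19999463148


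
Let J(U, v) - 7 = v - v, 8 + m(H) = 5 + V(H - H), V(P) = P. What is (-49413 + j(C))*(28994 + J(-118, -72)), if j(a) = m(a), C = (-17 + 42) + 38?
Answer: -1433113416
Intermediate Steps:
C = 63 (C = 25 + 38 = 63)
m(H) = -3 (m(H) = -8 + (5 + (H - H)) = -8 + (5 + 0) = -8 + 5 = -3)
j(a) = -3
J(U, v) = 7 (J(U, v) = 7 + (v - v) = 7 + 0 = 7)
(-49413 + j(C))*(28994 + J(-118, -72)) = (-49413 - 3)*(28994 + 7) = -49416*29001 = -1433113416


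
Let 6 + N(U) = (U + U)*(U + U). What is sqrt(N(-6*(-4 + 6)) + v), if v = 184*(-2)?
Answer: sqrt(202) ≈ 14.213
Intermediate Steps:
v = -368
N(U) = -6 + 4*U**2 (N(U) = -6 + (U + U)*(U + U) = -6 + (2*U)*(2*U) = -6 + 4*U**2)
sqrt(N(-6*(-4 + 6)) + v) = sqrt((-6 + 4*(-6*(-4 + 6))**2) - 368) = sqrt((-6 + 4*(-6*2)**2) - 368) = sqrt((-6 + 4*(-12)**2) - 368) = sqrt((-6 + 4*144) - 368) = sqrt((-6 + 576) - 368) = sqrt(570 - 368) = sqrt(202)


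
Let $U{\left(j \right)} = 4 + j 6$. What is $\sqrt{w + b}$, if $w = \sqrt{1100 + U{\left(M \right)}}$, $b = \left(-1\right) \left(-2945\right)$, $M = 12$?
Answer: $\sqrt{2945 + 14 \sqrt{6}} \approx 54.583$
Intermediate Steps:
$U{\left(j \right)} = 4 + 6 j$
$b = 2945$
$w = 14 \sqrt{6}$ ($w = \sqrt{1100 + \left(4 + 6 \cdot 12\right)} = \sqrt{1100 + \left(4 + 72\right)} = \sqrt{1100 + 76} = \sqrt{1176} = 14 \sqrt{6} \approx 34.293$)
$\sqrt{w + b} = \sqrt{14 \sqrt{6} + 2945} = \sqrt{2945 + 14 \sqrt{6}}$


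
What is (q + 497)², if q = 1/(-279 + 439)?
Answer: 6323589441/25600 ≈ 2.4702e+5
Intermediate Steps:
q = 1/160 ≈ 0.0062500
(q + 497)² = (1/160 + 497)² = (79521/160)² = 6323589441/25600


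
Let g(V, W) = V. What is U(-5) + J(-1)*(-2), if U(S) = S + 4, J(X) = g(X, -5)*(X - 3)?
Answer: -9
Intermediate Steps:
J(X) = X*(-3 + X) (J(X) = X*(X - 3) = X*(-3 + X))
U(S) = 4 + S
U(-5) + J(-1)*(-2) = (4 - 5) - (-3 - 1)*(-2) = -1 - 1*(-4)*(-2) = -1 + 4*(-2) = -1 - 8 = -9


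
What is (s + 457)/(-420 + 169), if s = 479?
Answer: -936/251 ≈ -3.7291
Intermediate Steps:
(s + 457)/(-420 + 169) = (479 + 457)/(-420 + 169) = 936/(-251) = 936*(-1/251) = -936/251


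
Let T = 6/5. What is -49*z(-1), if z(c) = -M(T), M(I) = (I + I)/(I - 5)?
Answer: -588/19 ≈ -30.947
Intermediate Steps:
T = 6/5 (T = 6*(1/5) = 6/5 ≈ 1.2000)
M(I) = 2*I/(-5 + I) (M(I) = (2*I)/(-5 + I) = 2*I/(-5 + I))
z(c) = 12/19 (z(c) = -2*6/(5*(-5 + 6/5)) = -2*6/(5*(-19/5)) = -2*6*(-5)/(5*19) = -1*(-12/19) = 12/19)
-49*z(-1) = -49*12/19 = -588/19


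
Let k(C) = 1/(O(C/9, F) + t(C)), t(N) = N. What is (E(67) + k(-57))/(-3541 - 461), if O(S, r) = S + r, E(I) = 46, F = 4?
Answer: -8185/712356 ≈ -0.011490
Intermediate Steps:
k(C) = 1/(4 + 10*C/9) (k(C) = 1/((C/9 + 4) + C) = 1/((4 + C/9) + C) = 1/(4 + 10*C/9))
(E(67) + k(-57))/(-3541 - 461) = (46 + 9/(2*(18 + 5*(-57))))/(-3541 - 461) = (46 + 9/(2*(18 - 285)))/(-4002) = (46 + (9/2)/(-267))*(-1/4002) = (46 + (9/2)*(-1/267))*(-1/4002) = (46 - 3/178)*(-1/4002) = (8185/178)*(-1/4002) = -8185/712356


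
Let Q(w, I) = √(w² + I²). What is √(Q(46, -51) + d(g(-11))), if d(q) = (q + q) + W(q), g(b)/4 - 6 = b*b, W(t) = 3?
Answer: √(1019 + √4717) ≈ 32.980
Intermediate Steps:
g(b) = 24 + 4*b² (g(b) = 24 + 4*(b*b) = 24 + 4*b²)
Q(w, I) = √(I² + w²)
d(q) = 3 + 2*q (d(q) = (q + q) + 3 = 2*q + 3 = 3 + 2*q)
√(Q(46, -51) + d(g(-11))) = √(√((-51)² + 46²) + (3 + 2*(24 + 4*(-11)²))) = √(√(2601 + 2116) + (3 + 2*(24 + 4*121))) = √(√4717 + (3 + 2*(24 + 484))) = √(√4717 + (3 + 2*508)) = √(√4717 + (3 + 1016)) = √(√4717 + 1019) = √(1019 + √4717)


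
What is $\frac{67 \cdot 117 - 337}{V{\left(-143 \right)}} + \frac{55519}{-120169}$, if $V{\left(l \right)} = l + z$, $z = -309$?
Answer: $- \frac{463301213}{27158194} \approx -17.059$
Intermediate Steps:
$V{\left(l \right)} = -309 + l$ ($V{\left(l \right)} = l - 309 = -309 + l$)
$\frac{67 \cdot 117 - 337}{V{\left(-143 \right)}} + \frac{55519}{-120169} = \frac{67 \cdot 117 - 337}{-309 - 143} + \frac{55519}{-120169} = \frac{7839 - 337}{-452} + 55519 \left(- \frac{1}{120169}\right) = 7502 \left(- \frac{1}{452}\right) - \frac{55519}{120169} = - \frac{3751}{226} - \frac{55519}{120169} = - \frac{463301213}{27158194}$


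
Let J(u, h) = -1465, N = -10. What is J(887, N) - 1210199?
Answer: -1211664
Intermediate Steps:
J(887, N) - 1210199 = -1465 - 1210199 = -1211664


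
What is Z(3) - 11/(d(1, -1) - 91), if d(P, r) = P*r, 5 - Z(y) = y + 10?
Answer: -725/92 ≈ -7.8804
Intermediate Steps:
Z(y) = -5 - y (Z(y) = 5 - (y + 10) = 5 - (10 + y) = 5 + (-10 - y) = -5 - y)
Z(3) - 11/(d(1, -1) - 91) = (-5 - 1*3) - 11/(1*(-1) - 91) = (-5 - 3) - 11/(-1 - 91) = -8 - 11/(-92) = -8 - 1/92*(-11) = -8 + 11/92 = -725/92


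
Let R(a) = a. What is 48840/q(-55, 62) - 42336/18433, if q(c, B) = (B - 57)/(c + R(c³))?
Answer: -29966311370256/18433 ≈ -1.6257e+9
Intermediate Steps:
q(c, B) = (-57 + B)/(c + c³) (q(c, B) = (B - 57)/(c + c³) = (-57 + B)/(c + c³))
48840/q(-55, 62) - 42336/18433 = 48840/(((-57 + 62)/(-55 + (-55)³))) - 42336/18433 = 48840/((5/(-55 - 166375))) - 42336*1/18433 = 48840/((5/(-166430))) - 42336/18433 = 48840/((-1/166430*5)) - 42336/18433 = 48840/(-1/33286) - 42336/18433 = 48840*(-33286) - 42336/18433 = -1625688240 - 42336/18433 = -29966311370256/18433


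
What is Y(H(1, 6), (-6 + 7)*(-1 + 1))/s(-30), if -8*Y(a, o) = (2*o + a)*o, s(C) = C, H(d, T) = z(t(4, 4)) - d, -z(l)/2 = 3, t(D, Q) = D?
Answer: 0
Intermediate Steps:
z(l) = -6 (z(l) = -2*3 = -6)
H(d, T) = -6 - d
Y(a, o) = -o*(a + 2*o)/8 (Y(a, o) = -(2*o + a)*o/8 = -(a + 2*o)*o/8 = -o*(a + 2*o)/8)
Y(H(1, 6), (-6 + 7)*(-1 + 1))/s(-30) = -(-6 + 7)*(-1 + 1)*((-6 - 1*1) + 2*((-6 + 7)*(-1 + 1)))/8/(-30) = -1*0*((-6 - 1) + 2*(1*0))/8*(-1/30) = -⅛*0*(-7 + 2*0)*(-1/30) = -⅛*0*(-7 + 0)*(-1/30) = -⅛*0*(-7)*(-1/30) = 0*(-1/30) = 0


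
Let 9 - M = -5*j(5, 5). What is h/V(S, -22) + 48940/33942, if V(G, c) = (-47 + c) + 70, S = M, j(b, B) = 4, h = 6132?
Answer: 104090642/16971 ≈ 6133.4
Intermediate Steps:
M = 29 (M = 9 - (-5)*4 = 9 - 1*(-20) = 9 + 20 = 29)
S = 29
V(G, c) = 23 + c
h/V(S, -22) + 48940/33942 = 6132/(23 - 22) + 48940/33942 = 6132/1 + 48940*(1/33942) = 6132*1 + 24470/16971 = 6132 + 24470/16971 = 104090642/16971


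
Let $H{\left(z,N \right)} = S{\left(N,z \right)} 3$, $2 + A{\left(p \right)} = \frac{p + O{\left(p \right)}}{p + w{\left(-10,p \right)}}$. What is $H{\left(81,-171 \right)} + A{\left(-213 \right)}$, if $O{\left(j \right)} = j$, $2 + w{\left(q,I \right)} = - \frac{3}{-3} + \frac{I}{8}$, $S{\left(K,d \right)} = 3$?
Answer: $\frac{16883}{1925} \approx 8.7704$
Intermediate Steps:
$w{\left(q,I \right)} = -1 + \frac{I}{8}$ ($w{\left(q,I \right)} = -2 + \left(- \frac{3}{-3} + \frac{I}{8}\right) = -2 + \left(\left(-3\right) \left(- \frac{1}{3}\right) + I \frac{1}{8}\right) = -2 + \left(1 + \frac{I}{8}\right) = -1 + \frac{I}{8}$)
$A{\left(p \right)} = -2 + \frac{2 p}{-1 + \frac{9 p}{8}}$ ($A{\left(p \right)} = -2 + \frac{p + p}{p + \left(-1 + \frac{p}{8}\right)} = -2 + \frac{2 p}{-1 + \frac{9 p}{8}}$)
$H{\left(z,N \right)} = 9$ ($H{\left(z,N \right)} = 3 \cdot 3 = 9$)
$H{\left(81,-171 \right)} + A{\left(-213 \right)} = 9 + \frac{2 \left(8 - -213\right)}{-8 + 9 \left(-213\right)} = 9 + \frac{2 \left(8 + 213\right)}{-8 - 1917} = 9 + 2 \frac{1}{-1925} \cdot 221 = 9 + 2 \left(- \frac{1}{1925}\right) 221 = 9 - \frac{442}{1925} = \frac{16883}{1925}$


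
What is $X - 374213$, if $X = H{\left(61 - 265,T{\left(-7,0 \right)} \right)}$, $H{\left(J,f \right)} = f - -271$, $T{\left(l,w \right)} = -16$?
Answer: $-373958$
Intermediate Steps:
$H{\left(J,f \right)} = 271 + f$ ($H{\left(J,f \right)} = f + 271 = 271 + f$)
$X = 255$ ($X = 271 - 16 = 255$)
$X - 374213 = 255 - 374213 = -373958$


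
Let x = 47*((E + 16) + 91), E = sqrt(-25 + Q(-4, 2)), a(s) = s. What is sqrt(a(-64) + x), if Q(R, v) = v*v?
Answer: sqrt(4965 + 47*I*sqrt(21)) ≈ 70.479 + 1.528*I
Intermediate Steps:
Q(R, v) = v**2
E = I*sqrt(21) (E = sqrt(-25 + 2**2) = sqrt(-25 + 4) = sqrt(-21) = I*sqrt(21) ≈ 4.5826*I)
x = 5029 + 47*I*sqrt(21) (x = 47*((I*sqrt(21) + 16) + 91) = 47*((16 + I*sqrt(21)) + 91) = 47*(107 + I*sqrt(21)) = 5029 + 47*I*sqrt(21) ≈ 5029.0 + 215.38*I)
sqrt(a(-64) + x) = sqrt(-64 + (5029 + 47*I*sqrt(21))) = sqrt(4965 + 47*I*sqrt(21))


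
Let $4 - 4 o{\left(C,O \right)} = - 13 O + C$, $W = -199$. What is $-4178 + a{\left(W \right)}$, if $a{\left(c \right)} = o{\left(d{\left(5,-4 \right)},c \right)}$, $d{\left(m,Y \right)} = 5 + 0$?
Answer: $-4825$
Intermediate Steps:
$d{\left(m,Y \right)} = 5$
$o{\left(C,O \right)} = 1 - \frac{C}{4} + \frac{13 O}{4}$ ($o{\left(C,O \right)} = 1 - \frac{- 13 O + C}{4} = 1 - \frac{C - 13 O}{4} = 1 - \left(- \frac{13 O}{4} + \frac{C}{4}\right) = 1 - \frac{C}{4} + \frac{13 O}{4}$)
$a{\left(c \right)} = - \frac{1}{4} + \frac{13 c}{4}$ ($a{\left(c \right)} = 1 - \frac{5}{4} + \frac{13 c}{4} = - \frac{1}{4} + \frac{13 c}{4}$)
$-4178 + a{\left(W \right)} = -4178 + \left(- \frac{1}{4} + \frac{13}{4} \left(-199\right)\right) = -4178 - 647 = -4825$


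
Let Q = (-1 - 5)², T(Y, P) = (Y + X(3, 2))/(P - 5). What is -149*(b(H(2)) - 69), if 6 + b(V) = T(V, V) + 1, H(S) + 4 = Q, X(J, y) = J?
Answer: 292487/27 ≈ 10833.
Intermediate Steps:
T(Y, P) = (3 + Y)/(-5 + P) (T(Y, P) = (Y + 3)/(P - 5) = (3 + Y)/(-5 + P))
Q = 36 (Q = (-6)² = 36)
H(S) = 32 (H(S) = -4 + 36 = 32)
b(V) = -5 + (3 + V)/(-5 + V) (b(V) = -6 + ((3 + V)/(-5 + V) + 1) = -6 + (1 + (3 + V)/(-5 + V)) = -5 + (3 + V)/(-5 + V))
-149*(b(H(2)) - 69) = -149*(4*(7 - 1*32)/(-5 + 32) - 69) = -149*(4*(7 - 32)/27 - 69) = -149*(4*(1/27)*(-25) - 69) = -149*(-100/27 - 69) = -149*(-1963/27) = 292487/27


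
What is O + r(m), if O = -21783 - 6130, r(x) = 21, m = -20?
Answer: -27892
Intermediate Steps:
O = -27913
O + r(m) = -27913 + 21 = -27892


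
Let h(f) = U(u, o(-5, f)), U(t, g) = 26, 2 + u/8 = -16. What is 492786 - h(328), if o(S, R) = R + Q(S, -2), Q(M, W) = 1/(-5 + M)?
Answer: 492760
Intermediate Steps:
o(S, R) = R + 1/(-5 + S)
u = -144 (u = -16 + 8*(-16) = -16 - 128 = -144)
h(f) = 26
492786 - h(328) = 492786 - 1*26 = 492786 - 26 = 492760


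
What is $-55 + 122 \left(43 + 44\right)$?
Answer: $10559$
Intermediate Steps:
$-55 + 122 \left(43 + 44\right) = -55 + 122 \cdot 87 = -55 + 10614 = 10559$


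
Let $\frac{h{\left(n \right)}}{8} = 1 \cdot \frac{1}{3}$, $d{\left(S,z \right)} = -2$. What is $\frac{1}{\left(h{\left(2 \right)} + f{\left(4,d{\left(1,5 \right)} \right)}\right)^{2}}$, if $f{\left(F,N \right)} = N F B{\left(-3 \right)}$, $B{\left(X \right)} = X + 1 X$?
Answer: $\frac{9}{23104} \approx 0.00038954$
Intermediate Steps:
$B{\left(X \right)} = 2 X$ ($B{\left(X \right)} = X + X = 2 X$)
$h{\left(n \right)} = \frac{8}{3}$ ($h{\left(n \right)} = 8 \cdot 1 \cdot \frac{1}{3} = 8 \cdot \frac{1}{3} = \frac{8}{3}$)
$f{\left(F,N \right)} = - 6 F N$ ($f{\left(F,N \right)} = N F 2 \left(-3\right) = F N \left(-6\right) = - 6 F N$)
$\frac{1}{\left(h{\left(2 \right)} + f{\left(4,d{\left(1,5 \right)} \right)}\right)^{2}} = \frac{1}{\left(\frac{8}{3} - 24 \left(-2\right)\right)^{2}} = \frac{1}{\left(\frac{8}{3} + 48\right)^{2}} = \frac{1}{\left(\frac{152}{3}\right)^{2}} = \frac{1}{\frac{23104}{9}} = \frac{9}{23104}$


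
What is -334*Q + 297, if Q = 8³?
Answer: -170711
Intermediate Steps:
Q = 512
-334*Q + 297 = -334*512 + 297 = -171008 + 297 = -170711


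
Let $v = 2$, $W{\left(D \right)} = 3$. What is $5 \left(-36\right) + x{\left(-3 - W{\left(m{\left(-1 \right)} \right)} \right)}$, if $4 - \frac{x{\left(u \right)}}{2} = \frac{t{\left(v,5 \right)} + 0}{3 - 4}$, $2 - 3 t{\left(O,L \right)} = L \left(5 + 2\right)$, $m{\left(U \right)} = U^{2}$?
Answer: $-194$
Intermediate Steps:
$t{\left(O,L \right)} = \frac{2}{3} - \frac{7 L}{3}$ ($t{\left(O,L \right)} = \frac{2}{3} - \frac{L \left(5 + 2\right)}{3} = \frac{2}{3} - \frac{L 7}{3} = \frac{2}{3} - \frac{7 L}{3}$)
$x{\left(u \right)} = -14$ ($x{\left(u \right)} = 8 - 2 \frac{\left(\frac{2}{3} - \frac{35}{3}\right) + 0}{3 - 4} = 8 - 2 \frac{\left(\frac{2}{3} - \frac{35}{3}\right) + 0}{-1} = 8 - 2 \left(-11 + 0\right) \left(-1\right) = 8 - 2 \left(\left(-11\right) \left(-1\right)\right) = 8 - 22 = -14$)
$5 \left(-36\right) + x{\left(-3 - W{\left(m{\left(-1 \right)} \right)} \right)} = 5 \left(-36\right) - 14 = -180 - 14 = -194$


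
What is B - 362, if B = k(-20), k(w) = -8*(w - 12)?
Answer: -106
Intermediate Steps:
k(w) = 96 - 8*w (k(w) = -8*(-12 + w) = 96 - 8*w)
B = 256 (B = 96 - 8*(-20) = 96 + 160 = 256)
B - 362 = 256 - 362 = -106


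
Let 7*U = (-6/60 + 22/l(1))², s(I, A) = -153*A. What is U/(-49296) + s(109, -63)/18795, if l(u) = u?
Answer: 1053058647/2058929600 ≈ 0.51146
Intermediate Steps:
U = 47961/700 (U = (-6/60 + 22/1)²/7 = (-6*1/60 + 22*1)²/7 = (-⅒ + 22)²/7 = (219/10)²/7 = (⅐)*(47961/100) = 47961/700 ≈ 68.516)
U/(-49296) + s(109, -63)/18795 = (47961/700)/(-49296) - 153*(-63)/18795 = (47961/700)*(-1/49296) + 9639*(1/18795) = -15987/11502400 + 459/895 = 1053058647/2058929600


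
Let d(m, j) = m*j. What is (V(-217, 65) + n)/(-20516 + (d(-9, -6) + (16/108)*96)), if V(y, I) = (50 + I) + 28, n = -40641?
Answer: 182241/92015 ≈ 1.9806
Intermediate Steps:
V(y, I) = 78 + I
d(m, j) = j*m
(V(-217, 65) + n)/(-20516 + (d(-9, -6) + (16/108)*96)) = ((78 + 65) - 40641)/(-20516 + (-6*(-9) + (16/108)*96)) = (143 - 40641)/(-20516 + (54 + (16*(1/108))*96)) = -40498/(-20516 + (54 + (4/27)*96)) = -40498/(-20516 + (54 + 128/9)) = -40498/(-20516 + 614/9) = -40498/(-184030/9) = -40498*(-9/184030) = 182241/92015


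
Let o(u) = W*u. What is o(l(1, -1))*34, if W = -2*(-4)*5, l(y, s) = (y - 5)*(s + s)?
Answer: 10880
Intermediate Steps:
l(y, s) = 2*s*(-5 + y) (l(y, s) = (-5 + y)*(2*s) = 2*s*(-5 + y))
W = 40 (W = 8*5 = 40)
o(u) = 40*u
o(l(1, -1))*34 = (40*(2*(-1)*(-5 + 1)))*34 = (40*(2*(-1)*(-4)))*34 = (40*8)*34 = 320*34 = 10880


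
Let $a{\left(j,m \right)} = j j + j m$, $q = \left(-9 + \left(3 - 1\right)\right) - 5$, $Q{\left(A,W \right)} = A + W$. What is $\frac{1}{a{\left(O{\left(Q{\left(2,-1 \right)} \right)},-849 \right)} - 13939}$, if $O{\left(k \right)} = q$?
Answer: $- \frac{1}{3607} \approx -0.00027724$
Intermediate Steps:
$q = -12$ ($q = \left(-9 + \left(3 - 1\right)\right) - 5 = \left(-9 + 2\right) - 5 = -7 - 5 = -12$)
$O{\left(k \right)} = -12$
$a{\left(j,m \right)} = j^{2} + j m$
$\frac{1}{a{\left(O{\left(Q{\left(2,-1 \right)} \right)},-849 \right)} - 13939} = \frac{1}{- 12 \left(-12 - 849\right) - 13939} = \frac{1}{\left(-12\right) \left(-861\right) - 13939} = \frac{1}{10332 - 13939} = \frac{1}{-3607} = - \frac{1}{3607}$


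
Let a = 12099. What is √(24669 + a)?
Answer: 4*√2298 ≈ 191.75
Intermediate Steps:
√(24669 + a) = √(24669 + 12099) = √36768 = 4*√2298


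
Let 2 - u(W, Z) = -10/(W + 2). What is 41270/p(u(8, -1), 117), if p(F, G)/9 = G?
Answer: 41270/1053 ≈ 39.193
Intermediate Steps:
u(W, Z) = 2 + 10/(2 + W) (u(W, Z) = 2 - (-10)/(W + 2) = 2 - (-10)/(2 + W) = 2 + 10/(2 + W))
p(F, G) = 9*G
41270/p(u(8, -1), 117) = 41270/((9*117)) = 41270/1053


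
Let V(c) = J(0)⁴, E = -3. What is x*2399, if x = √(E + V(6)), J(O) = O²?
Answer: 2399*I*√3 ≈ 4155.2*I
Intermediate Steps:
V(c) = 0 (V(c) = (0²)⁴ = 0⁴ = 0)
x = I*√3 (x = √(-3 + 0) = √(-3) = I*√3 ≈ 1.732*I)
x*2399 = (I*√3)*2399 = 2399*I*√3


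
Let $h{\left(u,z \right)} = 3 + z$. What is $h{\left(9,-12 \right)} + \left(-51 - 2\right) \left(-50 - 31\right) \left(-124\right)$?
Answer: $-532341$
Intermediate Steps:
$h{\left(9,-12 \right)} + \left(-51 - 2\right) \left(-50 - 31\right) \left(-124\right) = \left(3 - 12\right) + \left(-51 - 2\right) \left(-50 - 31\right) \left(-124\right) = -9 + \left(-53\right) \left(-81\right) \left(-124\right) = -9 + 4293 \left(-124\right) = -9 - 532332 = -532341$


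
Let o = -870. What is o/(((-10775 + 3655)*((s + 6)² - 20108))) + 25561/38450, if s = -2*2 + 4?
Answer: 182647826977/274749550400 ≈ 0.66478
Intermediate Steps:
s = 0 (s = -4 + 4 = 0)
o/(((-10775 + 3655)*((s + 6)² - 20108))) + 25561/38450 = -870*1/((-10775 + 3655)*((0 + 6)² - 20108)) + 25561/38450 = -870*(-1/(7120*(6² - 20108))) + 25561*(1/38450) = -870*(-1/(7120*(36 - 20108))) + 25561/38450 = -870/((-7120*(-20072))) + 25561/38450 = -870/142912640 + 25561/38450 = -870*1/142912640 + 25561/38450 = -87/14291264 + 25561/38450 = 182647826977/274749550400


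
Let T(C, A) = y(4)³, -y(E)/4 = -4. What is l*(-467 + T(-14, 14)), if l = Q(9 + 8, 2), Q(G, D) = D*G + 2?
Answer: 130644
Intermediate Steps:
Q(G, D) = 2 + D*G
y(E) = 16 (y(E) = -4*(-4) = 16)
l = 36 (l = 2 + 2*(9 + 8) = 2 + 2*17 = 2 + 34 = 36)
T(C, A) = 4096 (T(C, A) = 16³ = 4096)
l*(-467 + T(-14, 14)) = 36*(-467 + 4096) = 36*3629 = 130644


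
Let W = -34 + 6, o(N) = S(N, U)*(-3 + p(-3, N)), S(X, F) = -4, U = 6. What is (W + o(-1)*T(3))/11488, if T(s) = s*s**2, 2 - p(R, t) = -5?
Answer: -115/2872 ≈ -0.040042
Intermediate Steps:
p(R, t) = 7 (p(R, t) = 2 - 1*(-5) = 2 + 5 = 7)
o(N) = -16 (o(N) = -4*(-3 + 7) = -4*4 = -16)
W = -28
T(s) = s**3
(W + o(-1)*T(3))/11488 = (-28 - 16*3**3)/11488 = (-28 - 16*27)*(1/11488) = (-28 - 432)*(1/11488) = -460*1/11488 = -115/2872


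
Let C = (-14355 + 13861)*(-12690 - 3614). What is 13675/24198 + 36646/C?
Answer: 27756904177/48723737712 ≈ 0.56968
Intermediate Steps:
C = 8054176 (C = -494*(-16304) = 8054176)
13675/24198 + 36646/C = 13675/24198 + 36646/8054176 = 13675*(1/24198) + 36646*(1/8054176) = 13675/24198 + 18323/4027088 = 27756904177/48723737712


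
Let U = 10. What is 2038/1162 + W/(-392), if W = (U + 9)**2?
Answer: 27101/32536 ≈ 0.83295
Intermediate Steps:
W = 361 (W = (10 + 9)**2 = 19**2 = 361)
2038/1162 + W/(-392) = 2038/1162 + 361/(-392) = 2038*(1/1162) + 361*(-1/392) = 1019/581 - 361/392 = 27101/32536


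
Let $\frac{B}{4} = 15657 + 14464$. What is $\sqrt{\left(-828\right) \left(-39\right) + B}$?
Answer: $26 \sqrt{226} \approx 390.87$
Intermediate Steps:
$B = 120484$ ($B = 4 \left(15657 + 14464\right) = 4 \cdot 30121 = 120484$)
$\sqrt{\left(-828\right) \left(-39\right) + B} = \sqrt{\left(-828\right) \left(-39\right) + 120484} = \sqrt{32292 + 120484} = \sqrt{152776} = 26 \sqrt{226}$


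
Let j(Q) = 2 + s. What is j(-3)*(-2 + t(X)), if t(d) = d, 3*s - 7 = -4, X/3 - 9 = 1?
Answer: 84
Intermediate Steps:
X = 30 (X = 27 + 3*1 = 27 + 3 = 30)
s = 1 (s = 7/3 + (1/3)*(-4) = 7/3 - 4/3 = 1)
j(Q) = 3 (j(Q) = 2 + 1 = 3)
j(-3)*(-2 + t(X)) = 3*(-2 + 30) = 3*28 = 84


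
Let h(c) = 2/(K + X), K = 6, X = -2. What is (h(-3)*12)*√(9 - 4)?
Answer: 6*√5 ≈ 13.416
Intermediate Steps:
h(c) = ½ (h(c) = 2/(6 - 2) = 2/4 = 2*(¼) = ½)
(h(-3)*12)*√(9 - 4) = ((½)*12)*√(9 - 4) = 6*√5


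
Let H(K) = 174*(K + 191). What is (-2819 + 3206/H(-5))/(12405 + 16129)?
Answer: -45615455/461737188 ≈ -0.098791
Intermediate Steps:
H(K) = 33234 + 174*K (H(K) = 174*(191 + K) = 33234 + 174*K)
(-2819 + 3206/H(-5))/(12405 + 16129) = (-2819 + 3206/(33234 + 174*(-5)))/(12405 + 16129) = (-2819 + 3206/(33234 - 870))/28534 = (-2819 + 3206/32364)*(1/28534) = (-2819 + 3206*(1/32364))*(1/28534) = (-2819 + 1603/16182)*(1/28534) = -45615455/16182*1/28534 = -45615455/461737188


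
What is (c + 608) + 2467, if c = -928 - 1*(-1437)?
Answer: 3584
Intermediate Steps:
c = 509 (c = -928 + 1437 = 509)
(c + 608) + 2467 = (509 + 608) + 2467 = 1117 + 2467 = 3584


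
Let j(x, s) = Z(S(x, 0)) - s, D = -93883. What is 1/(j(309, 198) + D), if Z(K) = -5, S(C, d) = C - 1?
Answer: -1/94086 ≈ -1.0629e-5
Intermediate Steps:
S(C, d) = -1 + C
j(x, s) = -5 - s
1/(j(309, 198) + D) = 1/((-5 - 1*198) - 93883) = 1/((-5 - 198) - 93883) = 1/(-203 - 93883) = 1/(-94086) = -1/94086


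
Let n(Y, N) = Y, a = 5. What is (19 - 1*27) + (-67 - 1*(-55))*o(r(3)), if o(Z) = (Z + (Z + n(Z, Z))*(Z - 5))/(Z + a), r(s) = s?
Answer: 11/2 ≈ 5.5000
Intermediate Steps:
o(Z) = (Z + 2*Z*(-5 + Z))/(5 + Z) (o(Z) = (Z + (Z + Z)*(Z - 5))/(Z + 5) = (Z + (2*Z)*(-5 + Z))/(5 + Z) = (Z + 2*Z*(-5 + Z))/(5 + Z))
(19 - 1*27) + (-67 - 1*(-55))*o(r(3)) = (19 - 1*27) + (-67 - 1*(-55))*(3*(-9 + 2*3)/(5 + 3)) = (19 - 27) + (-67 + 55)*(3*(-9 + 6)/8) = -8 - 36*(-3)/8 = -8 - 12*(-9/8) = -8 + 27/2 = 11/2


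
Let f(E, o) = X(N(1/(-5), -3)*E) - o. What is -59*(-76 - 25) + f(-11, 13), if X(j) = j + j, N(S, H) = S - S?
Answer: 5946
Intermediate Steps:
N(S, H) = 0
X(j) = 2*j
f(E, o) = -o (f(E, o) = 2*(0*E) - o = 2*0 - o = 0 - o = -o)
-59*(-76 - 25) + f(-11, 13) = -59*(-76 - 25) - 1*13 = -59*(-101) - 13 = 5959 - 13 = 5946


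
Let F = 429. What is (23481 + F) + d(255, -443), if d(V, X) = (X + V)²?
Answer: 59254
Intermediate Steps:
d(V, X) = (V + X)²
(23481 + F) + d(255, -443) = (23481 + 429) + (255 - 443)² = 23910 + (-188)² = 23910 + 35344 = 59254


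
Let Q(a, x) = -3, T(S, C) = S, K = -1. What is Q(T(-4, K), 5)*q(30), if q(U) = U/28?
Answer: -45/14 ≈ -3.2143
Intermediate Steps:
q(U) = U/28 (q(U) = U*(1/28) = U/28)
Q(T(-4, K), 5)*q(30) = -3*30/28 = -3*15/14 = -45/14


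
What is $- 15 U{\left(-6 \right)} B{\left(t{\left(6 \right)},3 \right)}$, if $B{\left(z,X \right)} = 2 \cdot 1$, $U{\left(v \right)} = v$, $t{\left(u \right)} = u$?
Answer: $180$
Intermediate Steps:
$B{\left(z,X \right)} = 2$
$- 15 U{\left(-6 \right)} B{\left(t{\left(6 \right)},3 \right)} = \left(-15\right) \left(-6\right) 2 = 90 \cdot 2 = 180$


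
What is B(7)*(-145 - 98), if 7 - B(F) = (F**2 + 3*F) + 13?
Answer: 18468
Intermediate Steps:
B(F) = -6 - F**2 - 3*F (B(F) = 7 - ((F**2 + 3*F) + 13) = 7 - (13 + F**2 + 3*F) = 7 + (-13 - F**2 - 3*F) = -6 - F**2 - 3*F)
B(7)*(-145 - 98) = (-6 - 1*7**2 - 3*7)*(-145 - 98) = (-6 - 1*49 - 21)*(-243) = (-6 - 49 - 21)*(-243) = -76*(-243) = 18468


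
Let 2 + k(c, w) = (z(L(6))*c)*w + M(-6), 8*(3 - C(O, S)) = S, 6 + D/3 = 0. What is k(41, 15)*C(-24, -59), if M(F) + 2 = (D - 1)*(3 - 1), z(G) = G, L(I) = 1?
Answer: 47559/8 ≈ 5944.9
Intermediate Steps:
D = -18 (D = -18 + 3*0 = -18 + 0 = -18)
C(O, S) = 3 - S/8
M(F) = -40 (M(F) = -2 + (-18 - 1)*(3 - 1) = -2 - 19*2 = -2 - 38 = -40)
k(c, w) = -42 + c*w (k(c, w) = -2 + ((1*c)*w - 40) = -2 + (c*w - 40) = -2 + (-40 + c*w) = -42 + c*w)
k(41, 15)*C(-24, -59) = (-42 + 41*15)*(3 - ⅛*(-59)) = (-42 + 615)*(3 + 59/8) = 573*(83/8) = 47559/8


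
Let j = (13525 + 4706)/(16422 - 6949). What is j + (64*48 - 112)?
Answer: 28058311/9473 ≈ 2961.9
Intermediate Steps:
j = 18231/9473 ≈ 1.9245
j + (64*48 - 112) = 18231/9473 + (64*48 - 112) = 18231/9473 + (3072 - 112) = 18231/9473 + 2960 = 28058311/9473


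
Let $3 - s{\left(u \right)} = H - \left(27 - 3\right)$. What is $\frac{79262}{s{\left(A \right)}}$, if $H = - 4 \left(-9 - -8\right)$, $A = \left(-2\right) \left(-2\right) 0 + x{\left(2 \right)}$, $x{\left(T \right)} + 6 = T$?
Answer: $\frac{79262}{23} \approx 3446.2$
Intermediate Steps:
$x{\left(T \right)} = -6 + T$
$A = -4$ ($A = \left(-2\right) \left(-2\right) 0 + \left(-6 + 2\right) = 4 \cdot 0 - 4 = 0 - 4 = -4$)
$H = 4$ ($H = - 4 \left(-9 + 8\right) = \left(-4\right) \left(-1\right) = 4$)
$s{\left(u \right)} = 23$ ($s{\left(u \right)} = 3 - \left(4 - \left(27 - 3\right)\right) = 3 - \left(4 - 24\right) = 3 - -20 = 3 + 20 = 23$)
$\frac{79262}{s{\left(A \right)}} = \frac{79262}{23}$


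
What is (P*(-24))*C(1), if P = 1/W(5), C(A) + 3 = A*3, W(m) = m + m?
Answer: 0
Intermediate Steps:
W(m) = 2*m
C(A) = -3 + 3*A (C(A) = -3 + A*3 = -3 + 3*A)
P = 1/10 (P = 1/(2*5) = 1/10 ≈ 0.10000)
(P*(-24))*C(1) = ((1/10)*(-24))*(-3 + 3*1) = -12*(-3 + 3)/5 = -12/5*0 = 0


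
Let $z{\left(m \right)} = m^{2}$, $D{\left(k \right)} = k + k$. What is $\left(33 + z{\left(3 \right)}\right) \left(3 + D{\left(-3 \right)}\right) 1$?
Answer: $-126$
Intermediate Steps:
$D{\left(k \right)} = 2 k$
$\left(33 + z{\left(3 \right)}\right) \left(3 + D{\left(-3 \right)}\right) 1 = \left(33 + 3^{2}\right) \left(3 + 2 \left(-3\right)\right) 1 = \left(33 + 9\right) \left(3 - 6\right) 1 = 42 \left(\left(-3\right) 1\right) = 42 \left(-3\right) = -126$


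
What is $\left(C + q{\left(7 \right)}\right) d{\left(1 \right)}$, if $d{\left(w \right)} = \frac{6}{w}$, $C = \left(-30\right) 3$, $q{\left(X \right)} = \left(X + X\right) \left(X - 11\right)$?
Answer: $-876$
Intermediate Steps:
$q{\left(X \right)} = 2 X \left(-11 + X\right)$
$C = -90$
$\left(C + q{\left(7 \right)}\right) d{\left(1 \right)} = \left(-90 + 2 \cdot 7 \left(-11 + 7\right)\right) \frac{6}{1} = \left(-90 + 2 \cdot 7 \left(-4\right)\right) 6 \cdot 1 = \left(-90 - 56\right) 6 = \left(-146\right) 6 = -876$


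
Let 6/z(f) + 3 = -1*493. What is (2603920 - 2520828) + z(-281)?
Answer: 20606813/248 ≈ 83092.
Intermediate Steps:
z(f) = -3/248 (z(f) = 6/(-3 - 1*493) = 6/(-3 - 493) = 6/(-496) = 6*(-1/496) = -3/248)
(2603920 - 2520828) + z(-281) = (2603920 - 2520828) - 3/248 = 83092 - 3/248 = 20606813/248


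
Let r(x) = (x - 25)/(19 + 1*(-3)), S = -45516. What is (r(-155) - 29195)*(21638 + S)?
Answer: 1394773675/2 ≈ 6.9739e+8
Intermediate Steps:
r(x) = -25/16 + x/16 (r(x) = (-25 + x)/(19 - 3) = (-25 + x)/16 = (-25 + x)*(1/16) = -25/16 + x/16)
(r(-155) - 29195)*(21638 + S) = ((-25/16 + (1/16)*(-155)) - 29195)*(21638 - 45516) = ((-25/16 - 155/16) - 29195)*(-23878) = (-45/4 - 29195)*(-23878) = -116825/4*(-23878) = 1394773675/2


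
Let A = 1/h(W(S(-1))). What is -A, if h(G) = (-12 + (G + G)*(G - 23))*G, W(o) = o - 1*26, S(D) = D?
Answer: 1/72576 ≈ 1.3779e-5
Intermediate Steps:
W(o) = -26 + o (W(o) = o - 26 = -26 + o)
h(G) = G*(-12 + 2*G*(-23 + G)) (h(G) = (-12 + (2*G)*(-23 + G))*G = (-12 + 2*G*(-23 + G))*G = G*(-12 + 2*G*(-23 + G)))
A = -1/72576 (A = 1/(2*(-26 - 1)*(-6 + (-26 - 1)**2 - 23*(-26 - 1))) = 1/(2*(-27)*(-6 + (-27)**2 - 23*(-27))) = 1/(2*(-27)*(-6 + 729 + 621)) = 1/(2*(-27)*1344) = 1/(-72576) = -1/72576 ≈ -1.3779e-5)
-A = -1*(-1/72576) = 1/72576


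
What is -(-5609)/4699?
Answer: 5609/4699 ≈ 1.1937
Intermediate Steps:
-(-5609)/4699 = -1*(-5609/4699) = 5609/4699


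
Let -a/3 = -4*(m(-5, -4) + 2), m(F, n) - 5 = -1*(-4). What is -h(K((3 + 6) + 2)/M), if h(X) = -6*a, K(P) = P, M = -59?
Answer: 792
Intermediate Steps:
m(F, n) = 9 (m(F, n) = 5 - 1*(-4) = 5 + 4 = 9)
a = 132 (a = -(-12)*(9 + 2) = -(-12)*11 = -3*(-44) = 132)
h(X) = -792 (h(X) = -6*132 = -1*792 = -792)
-h(K((3 + 6) + 2)/M) = -1*(-792) = 792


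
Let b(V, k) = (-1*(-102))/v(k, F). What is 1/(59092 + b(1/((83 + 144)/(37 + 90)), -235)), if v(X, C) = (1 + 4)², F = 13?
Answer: 25/1477402 ≈ 1.6922e-5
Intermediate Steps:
v(X, C) = 25 (v(X, C) = 5² = 25)
b(V, k) = 102/25 (b(V, k) = -1*(-102)/25 = 102*(1/25) = 102/25)
1/(59092 + b(1/((83 + 144)/(37 + 90)), -235)) = 1/(59092 + 102/25) = 1/(1477402/25) = 25/1477402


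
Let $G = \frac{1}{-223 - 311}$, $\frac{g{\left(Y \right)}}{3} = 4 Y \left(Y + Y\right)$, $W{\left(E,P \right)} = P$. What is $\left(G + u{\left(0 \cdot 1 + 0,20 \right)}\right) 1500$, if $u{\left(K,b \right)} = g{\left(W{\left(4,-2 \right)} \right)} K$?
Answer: $- \frac{250}{89} \approx -2.809$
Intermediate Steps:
$g{\left(Y \right)} = 24 Y^{2}$ ($g{\left(Y \right)} = 3 \cdot 4 Y \left(Y + Y\right) = 3 \cdot 4 Y 2 Y = 3 \cdot 8 Y^{2} = 24 Y^{2}$)
$G = - \frac{1}{534}$ ($G = \frac{1}{-534} = - \frac{1}{534} \approx -0.0018727$)
$u{\left(K,b \right)} = 96 K$ ($u{\left(K,b \right)} = 24 \left(-2\right)^{2} K = 24 \cdot 4 K = 96 K$)
$\left(G + u{\left(0 \cdot 1 + 0,20 \right)}\right) 1500 = \left(- \frac{1}{534} + 96 \left(0 \cdot 1 + 0\right)\right) 1500 = \left(- \frac{1}{534} + 96 \left(0 + 0\right)\right) 1500 = \left(- \frac{1}{534} + 96 \cdot 0\right) 1500 = \left(- \frac{1}{534} + 0\right) 1500 = \left(- \frac{1}{534}\right) 1500 = - \frac{250}{89}$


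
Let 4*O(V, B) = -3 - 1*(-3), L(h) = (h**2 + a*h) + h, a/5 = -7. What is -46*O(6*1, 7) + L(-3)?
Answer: 111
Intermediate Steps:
a = -35 (a = 5*(-7) = -35)
L(h) = h**2 - 34*h (L(h) = (h**2 - 35*h) + h = h**2 - 34*h)
O(V, B) = 0 (O(V, B) = (-3 - 1*(-3))/4 = (-3 + 3)/4 = (1/4)*0 = 0)
-46*O(6*1, 7) + L(-3) = -46*0 - 3*(-34 - 3) = 0 - 3*(-37) = 0 + 111 = 111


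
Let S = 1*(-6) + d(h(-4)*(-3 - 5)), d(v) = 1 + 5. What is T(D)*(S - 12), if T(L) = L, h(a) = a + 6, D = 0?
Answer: 0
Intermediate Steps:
h(a) = 6 + a
d(v) = 6
S = 0 (S = 1*(-6) + 6 = -6 + 6 = 0)
T(D)*(S - 12) = 0*(0 - 12) = 0*(-12) = 0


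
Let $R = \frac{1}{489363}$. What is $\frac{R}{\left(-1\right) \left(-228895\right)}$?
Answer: $\frac{1}{112012743885} \approx 8.9276 \cdot 10^{-12}$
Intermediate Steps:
$R = \frac{1}{489363} \approx 2.0435 \cdot 10^{-6}$
$\frac{R}{\left(-1\right) \left(-228895\right)} = \frac{1}{489363 \left(\left(-1\right) \left(-228895\right)\right)} = \frac{1}{489363 \cdot 228895} = \frac{1}{489363} \cdot \frac{1}{228895} = \frac{1}{112012743885}$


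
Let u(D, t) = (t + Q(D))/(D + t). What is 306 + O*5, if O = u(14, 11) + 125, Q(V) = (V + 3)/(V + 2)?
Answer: 74673/80 ≈ 933.41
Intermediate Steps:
Q(V) = (3 + V)/(2 + V)
u(D, t) = (t + (3 + D)/(2 + D))/(D + t)
O = 50193/400 (O = (3 + 14 + 11*(2 + 14))/((2 + 14)*(14 + 11)) + 125 = (3 + 14 + 11*16)/(16*25) + 125 = (1/16)*(1/25)*(3 + 14 + 176) + 125 = (1/16)*(1/25)*193 + 125 = 193/400 + 125 = 50193/400 ≈ 125.48)
306 + O*5 = 306 + (50193/400)*5 = 306 + 50193/80 = 74673/80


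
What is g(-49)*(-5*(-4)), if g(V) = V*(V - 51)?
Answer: 98000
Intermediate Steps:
g(V) = V*(-51 + V)
g(-49)*(-5*(-4)) = (-49*(-51 - 49))*(-5*(-4)) = -49*(-100)*20 = 4900*20 = 98000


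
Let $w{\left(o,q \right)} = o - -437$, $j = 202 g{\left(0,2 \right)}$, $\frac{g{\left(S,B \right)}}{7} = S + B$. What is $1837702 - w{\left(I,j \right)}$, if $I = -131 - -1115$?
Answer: $1836281$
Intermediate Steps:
$g{\left(S,B \right)} = 7 B + 7 S$ ($g{\left(S,B \right)} = 7 \left(S + B\right) = 7 \left(B + S\right) = 7 B + 7 S$)
$j = 2828$ ($j = 202 \left(7 \cdot 2 + 7 \cdot 0\right) = 202 \left(14 + 0\right) = 202 \cdot 14 = 2828$)
$I = 984$ ($I = -131 + 1115 = 984$)
$w{\left(o,q \right)} = 437 + o$ ($w{\left(o,q \right)} = o + 437 = 437 + o$)
$1837702 - w{\left(I,j \right)} = 1837702 - \left(437 + 984\right) = 1837702 - 1421 = 1836281$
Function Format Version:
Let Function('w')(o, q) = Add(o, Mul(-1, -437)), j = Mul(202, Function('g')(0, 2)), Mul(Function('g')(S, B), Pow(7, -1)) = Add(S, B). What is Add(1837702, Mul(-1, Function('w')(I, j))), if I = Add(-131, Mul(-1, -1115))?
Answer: 1836281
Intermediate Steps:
Function('g')(S, B) = Add(Mul(7, B), Mul(7, S)) (Function('g')(S, B) = Mul(7, Add(S, B)) = Mul(7, Add(B, S)) = Add(Mul(7, B), Mul(7, S)))
j = 2828 (j = Mul(202, Add(Mul(7, 2), Mul(7, 0))) = Mul(202, Add(14, 0)) = Mul(202, 14) = 2828)
I = 984 (I = Add(-131, 1115) = 984)
Function('w')(o, q) = Add(437, o) (Function('w')(o, q) = Add(o, 437) = Add(437, o))
Add(1837702, Mul(-1, Function('w')(I, j))) = Add(1837702, Mul(-1, Add(437, 984))) = Add(1837702, Mul(-1, 1421)) = Add(1837702, -1421) = 1836281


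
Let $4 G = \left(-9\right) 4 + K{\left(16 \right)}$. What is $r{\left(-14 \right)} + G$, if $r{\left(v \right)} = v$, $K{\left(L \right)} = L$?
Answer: $-19$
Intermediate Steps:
$G = -5$ ($G = \frac{\left(-9\right) 4 + 16}{4} = \frac{-36 + 16}{4} = \frac{1}{4} \left(-20\right) = -5$)
$r{\left(-14 \right)} + G = -14 - 5 = -19$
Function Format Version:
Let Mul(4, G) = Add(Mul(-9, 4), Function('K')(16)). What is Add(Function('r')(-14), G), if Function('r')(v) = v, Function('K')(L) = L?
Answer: -19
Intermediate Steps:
G = -5 (G = Mul(Rational(1, 4), Add(Mul(-9, 4), 16)) = Mul(Rational(1, 4), Add(-36, 16)) = Mul(Rational(1, 4), -20) = -5)
Add(Function('r')(-14), G) = Add(-14, -5) = -19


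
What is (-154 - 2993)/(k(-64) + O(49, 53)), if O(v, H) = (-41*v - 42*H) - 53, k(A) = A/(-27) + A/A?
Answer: 84969/115685 ≈ 0.73449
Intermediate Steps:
k(A) = 1 - A/27 (k(A) = A*(-1/27) + 1 = -A/27 + 1 = 1 - A/27)
O(v, H) = -53 - 42*H - 41*v (O(v, H) = (-42*H - 41*v) - 53 = -53 - 42*H - 41*v)
(-154 - 2993)/(k(-64) + O(49, 53)) = (-154 - 2993)/((1 - 1/27*(-64)) + (-53 - 42*53 - 41*49)) = -3147/((1 + 64/27) + (-53 - 2226 - 2009)) = -3147/(91/27 - 4288) = -3147/(-115685/27) = -3147*(-27/115685) = 84969/115685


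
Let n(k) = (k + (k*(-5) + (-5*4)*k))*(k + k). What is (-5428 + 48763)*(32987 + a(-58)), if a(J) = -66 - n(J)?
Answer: 8424020655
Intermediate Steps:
n(k) = -48*k² (n(k) = (k + (-5*k - 20*k))*(2*k) = (k - 25*k)*(2*k) = (-24*k)*(2*k) = -48*k²)
a(J) = -66 + 48*J² (a(J) = -66 - (-48)*J² = -66 + 48*J²)
(-5428 + 48763)*(32987 + a(-58)) = (-5428 + 48763)*(32987 + (-66 + 48*(-58)²)) = 43335*(32987 + (-66 + 48*3364)) = 43335*(32987 + (-66 + 161472)) = 43335*(32987 + 161406) = 43335*194393 = 8424020655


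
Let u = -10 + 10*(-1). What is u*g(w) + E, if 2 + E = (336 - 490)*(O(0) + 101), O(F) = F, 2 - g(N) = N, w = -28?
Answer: -16156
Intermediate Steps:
g(N) = 2 - N
u = -20 (u = -10 - 10 = -20)
E = -15556 (E = -2 + (336 - 490)*(0 + 101) = -2 - 154*101 = -2 - 15554 = -15556)
u*g(w) + E = -20*(2 - 1*(-28)) - 15556 = -20*(2 + 28) - 15556 = -20*30 - 15556 = -600 - 15556 = -16156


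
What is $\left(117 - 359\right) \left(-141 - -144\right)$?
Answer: $-726$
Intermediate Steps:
$\left(117 - 359\right) \left(-141 - -144\right) = - 242 \left(-141 + 144\right) = \left(-242\right) 3 = -726$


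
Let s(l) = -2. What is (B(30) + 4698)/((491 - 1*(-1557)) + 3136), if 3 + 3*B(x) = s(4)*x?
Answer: 1559/1728 ≈ 0.90220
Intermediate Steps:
B(x) = -1 - 2*x/3 (B(x) = -1 + (-2*x)/3 = -1 - 2*x/3)
(B(30) + 4698)/((491 - 1*(-1557)) + 3136) = ((-1 - 2/3*30) + 4698)/((491 - 1*(-1557)) + 3136) = ((-1 - 20) + 4698)/((491 + 1557) + 3136) = (-21 + 4698)/(2048 + 3136) = 4677/5184 = 4677*(1/5184) = 1559/1728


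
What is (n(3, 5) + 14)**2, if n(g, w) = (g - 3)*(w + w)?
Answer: 196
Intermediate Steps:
n(g, w) = 2*w*(-3 + g) (n(g, w) = (-3 + g)*(2*w) = 2*w*(-3 + g))
(n(3, 5) + 14)**2 = (2*5*(-3 + 3) + 14)**2 = (2*5*0 + 14)**2 = (0 + 14)**2 = 14**2 = 196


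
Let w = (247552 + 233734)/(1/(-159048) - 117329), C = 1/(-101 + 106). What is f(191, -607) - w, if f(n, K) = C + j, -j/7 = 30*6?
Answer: -117162540774467/93304713965 ≈ -1255.7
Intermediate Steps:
j = -1260 (j = -210*6 = -7*180 = -1260)
C = 1/5 ≈ 0.20000
f(n, K) = -6299/5 (f(n, K) = 1/5 - 1260 = -6299/5)
w = -76547575728/18660942793 (w = 481286/(-1/159048 - 117329) = 481286/(-18660942793/159048) = 481286*(-159048/18660942793) = -76547575728/18660942793 ≈ -4.1020)
f(191, -607) - w = -6299/5 - 1*(-76547575728/18660942793) = -6299/5 + 76547575728/18660942793 = -117162540774467/93304713965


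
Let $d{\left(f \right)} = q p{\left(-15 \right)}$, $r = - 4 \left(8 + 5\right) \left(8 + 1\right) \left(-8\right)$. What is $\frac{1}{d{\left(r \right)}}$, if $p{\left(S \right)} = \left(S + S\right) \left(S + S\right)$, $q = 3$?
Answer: $\frac{1}{2700} \approx 0.00037037$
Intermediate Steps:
$r = 3744$ ($r = - 4 \cdot 13 \cdot 9 \left(-8\right) = \left(-4\right) 117 \left(-8\right) = \left(-468\right) \left(-8\right) = 3744$)
$p{\left(S \right)} = 4 S^{2}$ ($p{\left(S \right)} = 2 S 2 S = 4 S^{2}$)
$d{\left(f \right)} = 2700$ ($d{\left(f \right)} = 3 \cdot 4 \left(-15\right)^{2} = 3 \cdot 4 \cdot 225 = 3 \cdot 900 = 2700$)
$\frac{1}{d{\left(r \right)}} = \frac{1}{2700}$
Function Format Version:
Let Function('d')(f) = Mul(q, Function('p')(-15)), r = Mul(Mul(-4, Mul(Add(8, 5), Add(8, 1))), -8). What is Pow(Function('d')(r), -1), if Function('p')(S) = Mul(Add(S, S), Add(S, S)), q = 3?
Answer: Rational(1, 2700) ≈ 0.00037037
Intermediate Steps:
r = 3744 (r = Mul(Mul(-4, Mul(13, 9)), -8) = Mul(Mul(-4, 117), -8) = Mul(-468, -8) = 3744)
Function('p')(S) = Mul(4, Pow(S, 2)) (Function('p')(S) = Mul(Mul(2, S), Mul(2, S)) = Mul(4, Pow(S, 2)))
Function('d')(f) = 2700 (Function('d')(f) = Mul(3, Mul(4, Pow(-15, 2))) = Mul(3, Mul(4, 225)) = Mul(3, 900) = 2700)
Pow(Function('d')(r), -1) = Pow(2700, -1) = Rational(1, 2700)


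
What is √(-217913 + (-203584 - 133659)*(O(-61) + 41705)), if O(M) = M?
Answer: 3*I*√1560485045 ≈ 1.1851e+5*I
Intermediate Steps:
√(-217913 + (-203584 - 133659)*(O(-61) + 41705)) = √(-217913 + (-203584 - 133659)*(-61 + 41705)) = √(-217913 - 337243*41644) = √(-217913 - 14044147492) = √(-14044365405) = 3*I*√1560485045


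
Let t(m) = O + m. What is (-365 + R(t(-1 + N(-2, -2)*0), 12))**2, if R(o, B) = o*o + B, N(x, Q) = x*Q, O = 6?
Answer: 107584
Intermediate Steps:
N(x, Q) = Q*x
t(m) = 6 + m
R(o, B) = B + o**2 (R(o, B) = o**2 + B = B + o**2)
(-365 + R(t(-1 + N(-2, -2)*0), 12))**2 = (-365 + (12 + (6 + (-1 - 2*(-2)*0))**2))**2 = (-365 + (12 + (6 + (-1 + 4*0))**2))**2 = (-365 + (12 + (6 + (-1 + 0))**2))**2 = (-365 + (12 + (6 - 1)**2))**2 = (-365 + (12 + 5**2))**2 = (-365 + (12 + 25))**2 = (-365 + 37)**2 = (-328)**2 = 107584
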